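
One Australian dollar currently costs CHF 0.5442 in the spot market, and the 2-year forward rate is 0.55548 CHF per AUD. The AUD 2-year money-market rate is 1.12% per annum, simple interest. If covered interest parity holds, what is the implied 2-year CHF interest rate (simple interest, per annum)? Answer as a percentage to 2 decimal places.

T = 2 years.
CIP gives F = S · g_CHF/g_AUD, so g_CHF/g_AUD = 0.55548/0.5442 = 1.0207277.
The AUD side grows by 1 + 0.0112×2 = 1.022400.
Hence g_CHF = 1.043592.
r = (1.043592 − 1)/2 = 0.021796 → 2.18%.

2.18%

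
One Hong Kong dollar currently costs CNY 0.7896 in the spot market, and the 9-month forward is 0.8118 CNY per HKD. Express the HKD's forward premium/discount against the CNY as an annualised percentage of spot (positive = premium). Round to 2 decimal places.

+3.75%

T = 9/12 years.
Period premium: (0.8118 − 0.7896)/0.7896 = 0.0281155.
Per annum: 0.0281155 / (9/12) = 0.037487 = 3.75%.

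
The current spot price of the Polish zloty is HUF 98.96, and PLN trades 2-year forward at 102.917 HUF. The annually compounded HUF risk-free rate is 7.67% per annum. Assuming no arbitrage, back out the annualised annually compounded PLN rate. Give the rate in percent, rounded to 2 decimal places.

T = 2 years.
CIP gives F = S · g_HUF/g_PLN, so g_HUF/g_PLN = 102.917/98.96 = 1.0399859.
The HUF side grows by (1 + 0.0767)^2 = 1.1592829.
So the PLN growth factor = 1.1147102.
r = 1.1147102^(1/2) − 1 = 0.055798 → 5.58%.

5.58%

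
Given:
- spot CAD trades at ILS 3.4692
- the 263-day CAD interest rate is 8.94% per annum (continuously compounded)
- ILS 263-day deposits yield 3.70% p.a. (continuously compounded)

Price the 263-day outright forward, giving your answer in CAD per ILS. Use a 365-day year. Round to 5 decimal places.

0.29934

T = 263/365 years.
Growth of 1 ILS over T: e^(0.0370×263/365) = 1.0270188.
Growth of 1 CAD over T: e^(0.0894×263/365) = 1.066537.
CIP: F = S · (grow ILS)/(grow CAD) = 3.4692 × 1.0270188/1.066537 = 3.340656 ILS per CAD.
Quoted the other way: 1/3.340656 = 0.29934 CAD per ILS.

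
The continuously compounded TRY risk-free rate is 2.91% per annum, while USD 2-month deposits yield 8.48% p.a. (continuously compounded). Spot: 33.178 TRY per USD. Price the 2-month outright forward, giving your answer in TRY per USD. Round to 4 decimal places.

T = 2/12 years.
TRY accumulates by e^(0.0291×2/12) = 1.00486178.
USD growth factor: e^(0.0848×2/12) = 1.01423368.
CIP: F = S · (grow TRY)/(grow USD) = 33.178 × 1.00486178/1.01423368 = 32.871423 TRY per USD.

32.8714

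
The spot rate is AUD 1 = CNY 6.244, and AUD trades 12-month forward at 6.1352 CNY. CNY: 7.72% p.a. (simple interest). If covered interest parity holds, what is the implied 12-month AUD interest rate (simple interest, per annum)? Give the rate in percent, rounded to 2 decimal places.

9.63%

T = 1 year.
By CIP, F/S equals the CNY-to-AUD growth ratio: 6.1352/6.244 = 0.9825753.
CNY growth factor: 1 + 0.0772×1 = 1.077200.
Hence g_AUD = 1.0963027.
r = (1.0963027 − 1)/1 = 0.096303 → 9.63%.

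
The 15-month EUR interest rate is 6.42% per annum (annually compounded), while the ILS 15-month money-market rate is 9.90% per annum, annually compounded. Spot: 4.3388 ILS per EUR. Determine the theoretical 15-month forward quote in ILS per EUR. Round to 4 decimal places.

T = 15/12 years.
Growth of 1 ILS over T: (1 + 0.0990)^(15/12) = 1.1252451.
EUR accumulates by (1 + 0.0642)^(15/12) = 1.080884.
So F = 4.3388 × 1.1252451 / 1.080884 = 4.516871 (ILS/EUR).

4.5169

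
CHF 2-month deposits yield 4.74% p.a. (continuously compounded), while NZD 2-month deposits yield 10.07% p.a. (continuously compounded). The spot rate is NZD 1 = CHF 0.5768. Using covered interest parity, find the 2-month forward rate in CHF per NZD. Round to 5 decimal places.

T = 2/12 years.
CHF accumulates by e^(0.0474×2/12) = 1.0079313.
Growth of 1 NZD over T: e^(0.1007×2/12) = 1.016925.
So F = 0.5768 × 1.0079313 / 1.016925 = 0.5716988 (CHF/NZD).

0.57170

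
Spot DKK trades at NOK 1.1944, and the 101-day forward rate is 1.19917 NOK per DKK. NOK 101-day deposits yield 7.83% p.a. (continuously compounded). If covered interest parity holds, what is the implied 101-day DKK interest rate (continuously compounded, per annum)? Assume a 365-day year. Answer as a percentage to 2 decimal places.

T = 101/365 years.
F/S = 1.19917/1.1944 = 1.0039936 = (growth of NOK) / (growth of DKK).
The NOK side grows by e^(0.0783×101/365) = 1.021903.
That pins the DKK growth at 1.0178382.
Take logs: ln 1.0178382 / (101/365) = 0.063897, so 6.39%.

6.39%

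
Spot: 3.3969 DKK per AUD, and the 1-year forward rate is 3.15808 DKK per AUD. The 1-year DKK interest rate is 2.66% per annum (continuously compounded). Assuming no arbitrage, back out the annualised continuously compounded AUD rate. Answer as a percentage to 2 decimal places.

9.95%

T = 1 year.
By CIP, F/S equals the DKK-to-AUD growth ratio: 3.15808/3.3969 = 0.9296947.
The DKK side grows by e^(0.0266×1) = 1.0269569.
Hence g_AUD = 1.1046174.
Take logs: ln 1.1046174 / 1 = 0.099499, so 9.95%.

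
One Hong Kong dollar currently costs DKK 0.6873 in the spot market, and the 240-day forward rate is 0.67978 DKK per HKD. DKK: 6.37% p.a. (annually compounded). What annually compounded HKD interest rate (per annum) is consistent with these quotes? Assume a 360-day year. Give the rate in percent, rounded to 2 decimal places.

T = 240/360 years.
CIP gives F = S · g_DKK/g_HKD, so g_DKK/g_HKD = 0.67978/0.6873 = 0.9890586.
The DKK side grows by (1 + 0.0637)^(240/360) = 1.0420281.
So the HKD growth factor = 1.0535555.
Annualise: 1.0535555^(360/240) − 1 = 0.081399 = 8.14%.

8.14%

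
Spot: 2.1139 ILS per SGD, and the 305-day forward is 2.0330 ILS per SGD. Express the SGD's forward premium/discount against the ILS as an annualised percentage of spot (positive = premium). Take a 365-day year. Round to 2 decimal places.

-4.58%

T = 305/365 years.
Period premium: (2.0330 − 2.1139)/2.1139 = -0.0382705.
×(1/T) gives -4.58% p.a.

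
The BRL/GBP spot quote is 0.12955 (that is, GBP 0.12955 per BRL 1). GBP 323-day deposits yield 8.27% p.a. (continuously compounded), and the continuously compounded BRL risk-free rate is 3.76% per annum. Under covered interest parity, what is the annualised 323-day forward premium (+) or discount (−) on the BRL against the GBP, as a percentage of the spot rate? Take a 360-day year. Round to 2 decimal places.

+4.60%

T = 323/360 years.
F = S · g_GBP/g_BRL = 0.12955 × 1.0770225/1.0343111 = 0.13489971.
(F − S)/S ÷ T = (0.13489971 − 0.12955)/0.12955/(323/360) = 0.046025 → 4.60%.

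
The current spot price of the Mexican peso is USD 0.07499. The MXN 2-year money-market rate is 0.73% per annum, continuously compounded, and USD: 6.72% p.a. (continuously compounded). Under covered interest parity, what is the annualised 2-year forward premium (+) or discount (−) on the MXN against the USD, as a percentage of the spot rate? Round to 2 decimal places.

+6.36%

T = 2 years.
No-arbitrage forward: 0.07499 × 1.1438503 / 1.0147071 = 0.08453408 USD/MXN.
(F − S)/S ÷ T = (0.08453408 − 0.07499)/0.07499/2 = 0.063636 → 6.36%.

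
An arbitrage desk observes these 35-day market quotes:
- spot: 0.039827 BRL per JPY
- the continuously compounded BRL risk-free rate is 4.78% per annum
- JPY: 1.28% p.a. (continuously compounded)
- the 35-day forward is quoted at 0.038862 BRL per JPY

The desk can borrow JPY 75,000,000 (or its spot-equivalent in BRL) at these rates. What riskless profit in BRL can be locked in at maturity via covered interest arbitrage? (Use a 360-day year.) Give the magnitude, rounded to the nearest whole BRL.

T = 35/360 years.
Invest the JPY and cover forward: 75,000,000 × 1.001245219 × 0.038862 = BRL 2,918,279.38.
Convert at spot and invest in BRL: 75,000,000 × 0.039827 × 1.004658037 = BRL 3,000,938.67.
The quoted forward undervalues JPY, so borrow JPY, convert to BRL at spot, deposit the BRL at 4.78%, and buy JPY forward at 0.038862 to cover the loan.
Arbitrage profit = |2,918,279.38 − 3,000,938.67| = BRL 82,659.

BRL 82,659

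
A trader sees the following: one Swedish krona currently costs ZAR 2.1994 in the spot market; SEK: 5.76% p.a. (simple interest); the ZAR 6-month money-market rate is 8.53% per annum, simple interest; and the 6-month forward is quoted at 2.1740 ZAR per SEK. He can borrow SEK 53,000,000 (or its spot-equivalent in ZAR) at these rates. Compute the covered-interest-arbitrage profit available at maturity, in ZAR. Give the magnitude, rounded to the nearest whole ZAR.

ZAR 2,999,440

T = 6/12 years.
Invest the SEK and cover forward: 53,000,000 × 1.028800 × 2.1740 = ZAR 118,540,393.60.
Convert at spot and invest in ZAR: 53,000,000 × 2.1994 × 1.042650 = ZAR 121,539,833.73.
The quoted forward undervalues SEK, so borrow SEK, convert to ZAR at spot, deposit the ZAR at 8.53%, and buy SEK forward at 2.1740 to cover the loan.
The gap between the two covered legs is ZAR 2,999,440.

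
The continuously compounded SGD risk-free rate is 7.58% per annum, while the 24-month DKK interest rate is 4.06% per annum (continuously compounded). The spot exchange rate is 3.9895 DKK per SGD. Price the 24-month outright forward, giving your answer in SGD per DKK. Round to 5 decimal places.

T = 2 years.
DKK accumulates by e^(0.0406×2) = 1.0845878.
SGD accumulates by e^(0.0758×2) = 1.1636947.
Forward (DKK per SGD) = 3.9895 × 1.0845878 / 1.1636947 = 3.718297.
Quoted the other way: 1/3.718297 = 0.26894 SGD per DKK.

0.26894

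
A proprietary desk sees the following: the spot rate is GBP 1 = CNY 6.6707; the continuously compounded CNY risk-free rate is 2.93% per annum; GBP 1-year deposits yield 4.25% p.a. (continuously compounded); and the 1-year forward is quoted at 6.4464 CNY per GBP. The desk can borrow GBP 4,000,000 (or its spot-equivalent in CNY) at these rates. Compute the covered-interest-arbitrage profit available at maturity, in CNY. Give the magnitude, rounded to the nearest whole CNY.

CNY 571,063

T = 1 year.
Invest the GBP and cover forward: 4,000,000 × 1.0434160564 × 6.4464 = CNY 26,905,109.06.
Convert at spot and invest in CNY: 4,000,000 × 6.6707 × 1.0297334682 = CNY 27,476,172.19.
The quoted forward undervalues GBP, so borrow GBP, convert to CNY at spot, deposit the CNY at 2.93%, and buy GBP forward at 6.4464 to cover the loan.
The gap between the two covered legs is CNY 571,063.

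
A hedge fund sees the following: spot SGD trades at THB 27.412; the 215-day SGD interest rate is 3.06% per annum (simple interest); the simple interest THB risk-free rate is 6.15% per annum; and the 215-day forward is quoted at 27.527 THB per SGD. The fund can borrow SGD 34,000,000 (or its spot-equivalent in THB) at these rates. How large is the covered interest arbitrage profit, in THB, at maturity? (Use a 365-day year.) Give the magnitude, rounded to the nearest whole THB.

THB 12,983,346

T = 215/365 years.
Invest the SGD and cover forward: 34,000,000 × 1.01802465753 × 27.527 = THB 952,787,601.43.
Convert at spot and invest in THB: 34,000,000 × 27.412 × 1.0362260274 = THB 965,770,947.35.
The quoted forward undervalues SGD, so borrow SGD, convert to THB at spot, deposit the THB at 6.15%, and buy SGD forward at 27.527 to cover the loan.
The gap between the two covered legs is THB 12,983,346.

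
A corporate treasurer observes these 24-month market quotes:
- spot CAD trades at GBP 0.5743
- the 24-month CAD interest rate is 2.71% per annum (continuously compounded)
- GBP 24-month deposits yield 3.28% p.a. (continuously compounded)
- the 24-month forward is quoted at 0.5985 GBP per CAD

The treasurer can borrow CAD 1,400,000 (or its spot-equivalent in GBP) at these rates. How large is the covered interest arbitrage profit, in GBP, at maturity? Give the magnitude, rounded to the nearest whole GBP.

T = 2 years.
Invest the CAD and cover forward: 1,400,000 × 1.05569572 × 0.5985 = GBP 884,567.44.
Convert at spot and invest in GBP: 1,400,000 × 0.5743 × 1.06779951 = GBP 858,532.16.
The quoted forward overvalues CAD, so borrow GBP, buy CAD at spot, deposit the CAD at 2.71%, and sell the proceeds forward at 0.5985.
Profit = 884,567.44 − 858,532.16 = GBP 26,035.

GBP 26,035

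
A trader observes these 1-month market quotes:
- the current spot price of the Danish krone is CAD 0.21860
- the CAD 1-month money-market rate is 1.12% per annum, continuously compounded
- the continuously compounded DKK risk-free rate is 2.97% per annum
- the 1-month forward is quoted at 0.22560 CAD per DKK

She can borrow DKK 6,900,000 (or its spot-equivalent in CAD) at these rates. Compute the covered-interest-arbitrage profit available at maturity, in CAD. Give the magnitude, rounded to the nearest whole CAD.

T = 1/12 years.
Route A — deposit DKK, sell forward: 6,900,000 × 1.002478065 × 0.22560 = CAD 1,560,497.46.
Route B — convert at spot, deposit CAD: 6,900,000 × 0.21860 × 1.000933769 = CAD 1,509,748.44.
The quoted forward overvalues DKK, so borrow CAD, buy DKK at spot, deposit the DKK at 2.97%, and sell the proceeds forward at 0.22560.
Arbitrage profit = |1,560,497.46 − 1,509,748.44| = CAD 50,749.

CAD 50,749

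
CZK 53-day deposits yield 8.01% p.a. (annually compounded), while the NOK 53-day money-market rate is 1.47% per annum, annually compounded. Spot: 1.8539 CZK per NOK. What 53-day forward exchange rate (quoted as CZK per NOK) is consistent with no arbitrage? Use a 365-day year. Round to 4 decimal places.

T = 53/365 years.
CZK accumulates by (1 + 0.0801)^(53/365) = 1.0112514.
NOK growth factor: (1 + 0.0147)^(53/365) = 1.0021212.
CIP: F = S · (grow CZK)/(grow NOK) = 1.8539 × 1.0112514/1.0021212 = 1.870791 CZK per NOK.

1.8708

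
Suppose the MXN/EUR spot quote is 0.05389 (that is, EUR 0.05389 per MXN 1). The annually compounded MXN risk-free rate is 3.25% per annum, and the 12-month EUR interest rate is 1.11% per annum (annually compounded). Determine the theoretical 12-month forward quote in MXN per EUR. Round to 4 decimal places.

T = 1 year.
EUR growth factor: (1 + 0.0111)^1 = 1.011100.
MXN accumulates by (1 + 0.0325)^1 = 1.032500.
Forward (EUR per MXN) = 0.05389 × 1.011100 / 1.032500 = 0.052773055.
Invert for MXN per EUR: 1 / 0.052773055 = 18.9491.

18.9491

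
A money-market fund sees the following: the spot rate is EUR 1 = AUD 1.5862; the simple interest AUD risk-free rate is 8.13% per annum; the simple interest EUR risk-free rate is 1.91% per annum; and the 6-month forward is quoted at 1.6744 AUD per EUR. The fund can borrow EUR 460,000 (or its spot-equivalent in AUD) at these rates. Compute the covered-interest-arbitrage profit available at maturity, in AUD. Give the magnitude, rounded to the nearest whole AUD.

AUD 18,267

T = 6/12 years.
Route A — deposit EUR, sell forward: 460,000 × 1.009550 × 1.6744 = AUD 777,579.64.
Route B — convert at spot, deposit AUD: 460,000 × 1.5862 × 1.040650 = AUD 759,312.35.
The quoted forward overvalues EUR, so borrow AUD, buy EUR at spot, deposit the EUR at 1.91%, and sell the proceeds forward at 1.6744.
Arbitrage profit = |777,579.64 − 759,312.35| = AUD 18,267.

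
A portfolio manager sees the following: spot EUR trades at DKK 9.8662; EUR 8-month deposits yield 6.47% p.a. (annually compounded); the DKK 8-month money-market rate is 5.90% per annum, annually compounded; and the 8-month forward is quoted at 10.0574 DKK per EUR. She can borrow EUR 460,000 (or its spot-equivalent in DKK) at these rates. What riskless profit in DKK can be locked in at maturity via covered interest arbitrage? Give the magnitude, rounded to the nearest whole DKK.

DKK 108,610

T = 8/12 years.
Invest the EUR and cover forward: 460,000 × 1.042681103 × 10.0574 = DKK 4,823,864.03.
Convert at spot and invest in DKK: 460,000 × 9.8662 × 1.038956362 = DKK 4,715,253.58.
The quoted forward overvalues EUR, so borrow DKK, buy EUR at spot, deposit the EUR at 6.47%, and sell the proceeds forward at 10.0574.
Profit = 4,823,864.03 − 4,715,253.58 = DKK 108,610.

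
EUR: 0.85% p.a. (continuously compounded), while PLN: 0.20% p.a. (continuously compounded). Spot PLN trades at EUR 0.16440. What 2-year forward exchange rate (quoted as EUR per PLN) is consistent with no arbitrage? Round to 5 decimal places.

0.16655

T = 2 years.
Growth of 1 EUR over T: e^(0.0085×2) = 1.0171453.
PLN growth factor: e^(0.0020×2) = 1.004008.
So F = 0.1644 × 1.0171453 / 1.004008 = 0.1665512 (EUR/PLN).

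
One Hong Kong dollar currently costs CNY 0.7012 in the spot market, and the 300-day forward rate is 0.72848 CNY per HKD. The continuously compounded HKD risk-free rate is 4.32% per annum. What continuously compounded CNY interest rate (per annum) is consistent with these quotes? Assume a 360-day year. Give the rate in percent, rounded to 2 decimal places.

T = 300/360 years.
F/S = 0.72848/0.7012 = 1.0389047 = (growth of CNY) / (growth of HKD).
The HKD side grows by e^(0.0432×300/360) = 1.0366558.
So the CNY growth factor = 1.0769866.
Take logs: ln 1.0769866 / (300/360) = 0.089000, so 8.90%.

8.90%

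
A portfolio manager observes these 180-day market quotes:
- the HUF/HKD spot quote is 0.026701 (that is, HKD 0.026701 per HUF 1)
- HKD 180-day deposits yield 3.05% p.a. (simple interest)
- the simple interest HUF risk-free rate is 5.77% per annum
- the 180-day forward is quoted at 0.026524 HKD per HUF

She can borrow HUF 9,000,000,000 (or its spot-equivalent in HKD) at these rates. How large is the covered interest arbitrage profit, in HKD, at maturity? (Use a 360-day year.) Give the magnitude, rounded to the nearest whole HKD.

HKD 1,629,244

T = 180/360 years.
Route A — deposit HUF, sell forward: 9,000,000,000 × 1.028850 × 0.026524 = HKD 245,602,956.60.
Route B — convert at spot, deposit HKD: 9,000,000,000 × 0.026701 × 1.015250 = HKD 243,973,712.25.
The quoted forward overvalues HUF, so borrow HKD, buy HUF at spot, deposit the HUF at 5.77%, and sell the proceeds forward at 0.026524.
Arbitrage profit = |245,602,956.60 − 243,973,712.25| = HKD 1,629,244.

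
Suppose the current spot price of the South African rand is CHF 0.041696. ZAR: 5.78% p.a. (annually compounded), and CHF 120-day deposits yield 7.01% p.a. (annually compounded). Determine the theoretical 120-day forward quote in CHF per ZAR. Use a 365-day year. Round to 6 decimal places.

0.041855

T = 120/365 years.
CHF growth factor: (1 + 0.0701)^(120/365) = 1.0225246.
ZAR growth factor: (1 + 0.0578)^(120/365) = 1.0186455.
So F = 0.041696 × 1.0225246 / 1.0186455 = 0.04185478 (CHF/ZAR).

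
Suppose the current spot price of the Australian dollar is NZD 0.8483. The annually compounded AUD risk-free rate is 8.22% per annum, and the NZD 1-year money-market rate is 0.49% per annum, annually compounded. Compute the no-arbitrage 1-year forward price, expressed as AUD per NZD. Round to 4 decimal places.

1.2695

T = 1 year.
Growth of 1 NZD over T: (1 + 0.0049)^1 = 1.004900.
Growth of 1 AUD over T: (1 + 0.0822)^1 = 1.082200.
CIP: F = S · (grow NZD)/(grow AUD) = 0.8483 × 1.004900/1.082200 = 0.7877071 NZD per AUD.
Quoted the other way: 1/0.7877071 = 1.2695 AUD per NZD.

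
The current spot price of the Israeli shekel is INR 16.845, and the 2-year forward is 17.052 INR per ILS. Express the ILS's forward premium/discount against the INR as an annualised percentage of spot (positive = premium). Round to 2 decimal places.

+0.61%

T = 2 years.
(F − S)/S = (17.052 − 16.845)/16.845 = 0.0122885.
Annualise by dividing by T: 0.0122885 / 2 = 0.006144 → 0.61%.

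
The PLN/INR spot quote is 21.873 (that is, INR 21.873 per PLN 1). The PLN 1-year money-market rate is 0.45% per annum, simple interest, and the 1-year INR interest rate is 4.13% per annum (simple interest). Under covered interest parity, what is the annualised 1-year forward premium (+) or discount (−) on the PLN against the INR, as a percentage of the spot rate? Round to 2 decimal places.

T = 1 year.
F = S · g_INR/g_PLN = 21.873 × 1.041300/1.004500 = 22.674320.
Annualised premium = (F − S)/S × (1/T) = (22.674320 − 21.873)/21.873 ÷ 1 = 3.66%.

+3.66%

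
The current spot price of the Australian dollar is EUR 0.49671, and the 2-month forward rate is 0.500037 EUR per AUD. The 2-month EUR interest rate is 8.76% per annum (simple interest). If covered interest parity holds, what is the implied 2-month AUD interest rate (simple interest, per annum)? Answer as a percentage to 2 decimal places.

4.71%

T = 2/12 years.
F/S = 0.500037/0.49671 = 1.0066981 = (growth of EUR) / (growth of AUD).
EUR growth factor: 1 + 0.0876×2/12 = 1.014600.
Hence g_AUD = 1.0078493.
(1.0078493 − 1)/T = 0.047096, i.e. 4.71%.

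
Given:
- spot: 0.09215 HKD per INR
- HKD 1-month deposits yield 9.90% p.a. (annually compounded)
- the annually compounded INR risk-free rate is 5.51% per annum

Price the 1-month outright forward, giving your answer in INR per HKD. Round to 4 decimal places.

10.8151

T = 1/12 years.
HKD growth factor: (1 + 0.0990)^(1/12) = 1.00789775.
INR accumulates by (1 + 0.0551)^(1/12) = 1.00447963.
CIP: F = S · (grow HKD)/(grow INR) = 0.09215 × 1.00789775/1.00447963 = 0.092463575 HKD per INR.
Quoted the other way: 1/0.092463575 = 10.8151 INR per HKD.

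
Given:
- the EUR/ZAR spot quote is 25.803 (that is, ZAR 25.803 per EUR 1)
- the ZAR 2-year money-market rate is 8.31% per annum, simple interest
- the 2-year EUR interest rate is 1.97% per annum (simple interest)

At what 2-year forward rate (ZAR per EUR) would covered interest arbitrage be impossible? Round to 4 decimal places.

28.9508

T = 2 years.
ZAR growth factor: 1 + 0.0831×2 = 1.166200.
Growth of 1 EUR over T: 1 + 0.0197×2 = 1.039400.
Forward (ZAR per EUR) = 25.803 × 1.166200 / 1.039400 = 28.950797.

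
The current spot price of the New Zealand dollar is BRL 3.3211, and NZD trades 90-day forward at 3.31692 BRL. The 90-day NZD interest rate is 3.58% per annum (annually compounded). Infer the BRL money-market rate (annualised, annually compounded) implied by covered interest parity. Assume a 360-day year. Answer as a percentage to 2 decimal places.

3.06%

T = 90/360 years.
CIP gives F = S · g_BRL/g_NZD, so g_BRL/g_NZD = 3.31692/3.3211 = 0.9987414.
The NZD side grows by (1 + 0.0358)^(90/360) = 1.0088323.
That pins the BRL growth at 1.0075626.
Annualise: 1.0075626^(360/90) − 1 = 0.030595 = 3.06%.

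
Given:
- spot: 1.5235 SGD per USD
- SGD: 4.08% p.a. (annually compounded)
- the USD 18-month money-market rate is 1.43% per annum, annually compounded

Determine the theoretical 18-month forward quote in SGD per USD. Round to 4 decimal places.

T = 18/12 years.
Growth of 1 SGD over T: (1 + 0.0408)^(18/12) = 1.0618201.
Growth of 1 USD over T: (1 + 0.0143)^(18/12) = 1.0215265.
CIP: F = S · (grow SGD)/(grow USD) = 1.5235 × 1.0618201/1.0215265 = 1.583594 SGD per USD.

1.5836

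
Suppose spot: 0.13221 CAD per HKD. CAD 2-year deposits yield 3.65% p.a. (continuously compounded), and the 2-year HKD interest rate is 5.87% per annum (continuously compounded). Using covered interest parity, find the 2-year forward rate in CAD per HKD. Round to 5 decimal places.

T = 2 years.
CAD growth factor: e^(0.0365×2) = 1.0757305.
Growth of 1 HKD over T: e^(0.0587×2) = 1.1245692.
CIP: F = S · (grow CAD)/(grow HKD) = 0.13221 × 1.0757305/1.1245692 = 0.1264683 CAD per HKD.

0.12647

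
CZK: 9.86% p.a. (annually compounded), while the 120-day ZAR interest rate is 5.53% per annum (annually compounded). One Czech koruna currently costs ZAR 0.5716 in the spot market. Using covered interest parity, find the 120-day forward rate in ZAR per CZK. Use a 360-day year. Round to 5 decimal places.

T = 120/360 years.
ZAR growth factor: (1 + 0.0553)^(120/360) = 1.0181036.
CZK accumulates by (1 + 0.0986)^(120/360) = 1.031842.
So F = 0.5716 × 1.0181036 / 1.031842 = 0.5639895 (ZAR/CZK).

0.56399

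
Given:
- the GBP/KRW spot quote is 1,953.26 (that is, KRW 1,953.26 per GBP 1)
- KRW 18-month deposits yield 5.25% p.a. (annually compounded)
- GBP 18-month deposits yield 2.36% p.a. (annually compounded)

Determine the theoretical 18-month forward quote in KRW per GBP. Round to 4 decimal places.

T = 18/12 years.
KRW accumulates by (1 + 0.0525)^(18/12) = 1.0797747233.
GBP growth factor: (1 + 0.0236)^(18/12) = 1.0356080457.
Forward (KRW per GBP) = 1953.26 × 1.0797747233 / 1.0356080457 = 2036.562756.

2036.5628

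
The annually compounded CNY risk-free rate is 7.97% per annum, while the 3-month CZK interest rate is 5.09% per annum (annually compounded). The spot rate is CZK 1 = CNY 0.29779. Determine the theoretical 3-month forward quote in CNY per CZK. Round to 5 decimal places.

0.29981

T = 3/12 years.
Growth of 1 CNY over T: (1 + 0.0797)^(3/12) = 1.0193557.
Growth of 1 CZK over T: (1 + 0.0509)^(3/12) = 1.0124891.
So F = 0.29779 × 1.0193557 / 1.0124891 = 0.2998096 (CNY/CZK).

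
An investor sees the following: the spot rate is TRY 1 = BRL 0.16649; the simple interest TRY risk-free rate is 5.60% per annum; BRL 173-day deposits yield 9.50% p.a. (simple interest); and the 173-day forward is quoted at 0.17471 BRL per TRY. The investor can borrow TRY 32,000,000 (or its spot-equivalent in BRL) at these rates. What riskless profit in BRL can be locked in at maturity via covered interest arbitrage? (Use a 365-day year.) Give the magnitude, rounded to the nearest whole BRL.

BRL 171,540

T = 173/365 years.
Invest the TRY and cover forward: 32,000,000 × 1.026542466 × 0.17471 = BRL 5,739,111.50.
Convert at spot and invest in BRL: 32,000,000 × 0.16649 × 1.045027397 = BRL 5,567,571.56.
The quoted forward overvalues TRY, so borrow BRL, buy TRY at spot, deposit the TRY at 5.60%, and sell the proceeds forward at 0.17471.
Profit = 5,739,111.50 − 5,567,571.56 = BRL 171,540.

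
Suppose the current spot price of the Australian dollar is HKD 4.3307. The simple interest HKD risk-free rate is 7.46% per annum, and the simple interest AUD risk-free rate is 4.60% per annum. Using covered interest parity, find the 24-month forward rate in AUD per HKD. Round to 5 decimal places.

T = 2 years.
HKD growth factor: 1 + 0.0746×2 = 1.149200.
AUD accumulates by 1 + 0.0460×2 = 1.092000.
So F = 4.3307 × 1.149200 / 1.092000 = 4.557546 (HKD/AUD).
Invert for AUD per HKD: 1 / 4.557546 = 0.21942.

0.21942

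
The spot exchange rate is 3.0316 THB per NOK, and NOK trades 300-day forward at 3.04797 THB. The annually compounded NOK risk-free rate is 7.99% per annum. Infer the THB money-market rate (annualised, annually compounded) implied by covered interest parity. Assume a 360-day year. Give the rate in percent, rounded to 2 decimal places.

8.69%

T = 300/360 years.
By CIP, F/S equals the THB-to-NOK growth ratio: 3.04797/3.0316 = 1.0053998.
The NOK side grows by (1 + 0.0799)^(300/360) = 1.0661532.
So the THB growth factor = 1.0719102.
r = 1.0719102^(360/300) − 1 = 0.086901 → 8.69%.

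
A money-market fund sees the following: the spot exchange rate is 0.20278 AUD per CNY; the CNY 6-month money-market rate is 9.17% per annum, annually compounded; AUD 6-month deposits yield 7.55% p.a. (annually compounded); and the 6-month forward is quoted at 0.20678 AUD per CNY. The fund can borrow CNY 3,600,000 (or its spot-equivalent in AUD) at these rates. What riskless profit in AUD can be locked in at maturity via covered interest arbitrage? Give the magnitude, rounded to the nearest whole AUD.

T = 6/12 years.
Invest the CNY and cover forward: 3,600,000 × 1.04484449 × 0.20678 = AUD 777,790.60.
Convert at spot and invest in AUD: 3,600,000 × 0.20278 × 1.03706316 = AUD 757,064.40.
The quoted forward overvalues CNY, so borrow AUD, buy CNY at spot, deposit the CNY at 9.17%, and sell the proceeds forward at 0.20678.
Profit = 777,790.60 − 757,064.40 = AUD 20,726.

AUD 20,726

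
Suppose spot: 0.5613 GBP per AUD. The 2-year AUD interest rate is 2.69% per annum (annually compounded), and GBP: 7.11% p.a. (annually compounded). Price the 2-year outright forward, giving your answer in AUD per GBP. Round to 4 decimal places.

1.6376

T = 2 years.
GBP accumulates by (1 + 0.0711)^2 = 1.1472552.
AUD growth factor: (1 + 0.0269)^2 = 1.0545236.
So F = 0.5613 × 1.1472552 / 1.0545236 = 0.6106590 (GBP/AUD).
Quoted the other way: 1/0.6106590 = 1.6376 AUD per GBP.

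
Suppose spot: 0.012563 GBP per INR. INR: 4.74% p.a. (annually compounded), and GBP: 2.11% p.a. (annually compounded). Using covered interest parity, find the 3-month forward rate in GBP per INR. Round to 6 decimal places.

0.012483

T = 3/12 years.
GBP growth factor: (1 + 0.0211)^(3/12) = 1.0052338.
INR growth factor: (1 + 0.0474)^(3/12) = 1.011645.
CIP: F = S · (grow GBP)/(grow INR) = 0.012563 × 1.0052338/1.011645 = 0.01248338 GBP per INR.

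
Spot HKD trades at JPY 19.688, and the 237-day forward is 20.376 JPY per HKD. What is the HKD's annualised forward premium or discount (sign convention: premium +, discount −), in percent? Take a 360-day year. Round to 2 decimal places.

+5.31%

T = 237/360 years.
HKD trades forward at +3.49451% vs spot over the period.
Per annum: 0.0349451 / (237/360) = 0.053081 = 5.31%.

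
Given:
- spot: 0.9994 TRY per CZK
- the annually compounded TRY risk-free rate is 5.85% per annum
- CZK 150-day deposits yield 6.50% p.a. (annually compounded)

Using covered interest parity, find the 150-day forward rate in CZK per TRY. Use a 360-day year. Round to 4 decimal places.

T = 150/360 years.
TRY growth factor: (1 + 0.0585)^(150/360) = 1.0239715.
Growth of 1 CZK over T: (1 + 0.0650)^(150/360) = 1.0265868.
So F = 0.9994 × 1.0239715 / 1.0265868 = 0.9968540 (TRY/CZK).
Quoted the other way: 1/0.9968540 = 1.0032 CZK per TRY.

1.0032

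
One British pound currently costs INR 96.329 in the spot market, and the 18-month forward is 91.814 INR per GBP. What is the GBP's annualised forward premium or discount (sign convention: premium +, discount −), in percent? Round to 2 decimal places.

T = 18/12 years.
(F − S)/S = (91.814 − 96.329)/96.329 = -0.0468706.
Annualise by dividing by T: -0.0468706 / (18/12) = -0.031247 → -3.12%.

-3.12%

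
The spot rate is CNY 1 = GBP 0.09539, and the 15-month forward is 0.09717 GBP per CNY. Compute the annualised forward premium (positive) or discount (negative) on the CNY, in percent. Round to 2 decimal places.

T = 15/12 years.
(F − S)/S = (0.09717 − 0.09539)/0.09539 = 0.0186602.
Per annum: 0.0186602 / (15/12) = 0.014928 = 1.49%.

+1.49%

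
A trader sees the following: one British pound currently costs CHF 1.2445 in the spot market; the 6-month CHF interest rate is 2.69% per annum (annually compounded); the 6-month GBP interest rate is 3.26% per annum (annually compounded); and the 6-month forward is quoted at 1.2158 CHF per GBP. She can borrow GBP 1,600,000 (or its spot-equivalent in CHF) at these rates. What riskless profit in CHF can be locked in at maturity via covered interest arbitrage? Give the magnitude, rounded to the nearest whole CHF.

T = 6/12 years.
Keep in GBP, deliver into the forward: 1,600,000·1.016169277·1.2158 = CHF 1,976,733.77.
Swap to CHF now, deposit: 1,600,000·1.2445·1.013360745 = CHF 2,017,803.92.
The quoted forward undervalues GBP, so borrow GBP, convert to CHF at spot, deposit the CHF at 2.69%, and buy GBP forward at 1.2158 to cover the loan.
Profit = 2,017,803.92 − 1,976,733.77 = CHF 41,070.

CHF 41,070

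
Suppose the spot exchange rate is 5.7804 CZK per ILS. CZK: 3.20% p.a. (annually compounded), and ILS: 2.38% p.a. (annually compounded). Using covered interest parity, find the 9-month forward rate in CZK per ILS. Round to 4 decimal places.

5.8151

T = 9/12 years.
Growth of 1 CZK over T: (1 + 0.0320)^(9/12) = 1.0239053.
ILS accumulates by (1 + 0.0238)^(9/12) = 1.0177974.
So F = 5.7804 × 1.0239053 / 1.0177974 = 5.815089 (CZK/ILS).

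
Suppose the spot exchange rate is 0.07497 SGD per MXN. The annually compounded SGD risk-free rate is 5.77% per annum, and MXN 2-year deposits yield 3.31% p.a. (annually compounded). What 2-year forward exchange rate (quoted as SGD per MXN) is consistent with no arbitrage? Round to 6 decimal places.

T = 2 years.
Growth of 1 SGD over T: (1 + 0.0577)^2 = 1.1187293.
MXN growth factor: (1 + 0.0331)^2 = 1.0672956.
Forward (SGD per MXN) = 0.07497 × 1.1187293 / 1.0672956 = 0.07858286.

0.078583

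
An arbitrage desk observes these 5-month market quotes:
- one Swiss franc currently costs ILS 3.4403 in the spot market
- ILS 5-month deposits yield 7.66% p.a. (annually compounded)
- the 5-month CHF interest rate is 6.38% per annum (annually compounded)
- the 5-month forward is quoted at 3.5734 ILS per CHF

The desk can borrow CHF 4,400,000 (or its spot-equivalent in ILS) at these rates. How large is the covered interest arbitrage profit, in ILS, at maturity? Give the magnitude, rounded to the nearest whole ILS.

T = 5/12 years.
Invest the CHF and cover forward: 4,400,000 × 1.0261046621 × 3.5734 = ILS 16,133,402.56.
Convert at spot and invest in ILS: 4,400,000 × 3.4403 × 1.0312310709 = ILS 15,610,074.71.
The quoted forward overvalues CHF, so borrow ILS, buy CHF at spot, deposit the CHF at 6.38%, and sell the proceeds forward at 3.5734.
Arbitrage profit = |16,133,402.56 − 15,610,074.71| = ILS 523,328.

ILS 523,328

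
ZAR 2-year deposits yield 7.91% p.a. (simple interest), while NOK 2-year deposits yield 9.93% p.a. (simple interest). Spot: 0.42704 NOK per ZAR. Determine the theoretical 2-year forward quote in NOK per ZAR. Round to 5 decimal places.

0.44194

T = 2 years.
NOK growth factor: 1 + 0.0993×2 = 1.198600.
ZAR accumulates by 1 + 0.0791×2 = 1.158200.
Forward (NOK per ZAR) = 0.42704 × 1.198600 / 1.158200 = 0.4419359.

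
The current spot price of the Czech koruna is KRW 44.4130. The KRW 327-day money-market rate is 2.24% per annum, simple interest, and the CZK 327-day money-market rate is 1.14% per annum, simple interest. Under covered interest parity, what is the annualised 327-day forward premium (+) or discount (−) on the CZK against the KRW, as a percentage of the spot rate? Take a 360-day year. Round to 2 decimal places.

+1.09%

T = 327/360 years.
F = S · g_KRW/g_CZK = 44.413 × 1.0203467/1.010355 = 44.8522133.
Annualised premium = (F − S)/S × (1/T) = (44.8522133 − 44.413)/44.413 ÷ (327/360) = 1.09%.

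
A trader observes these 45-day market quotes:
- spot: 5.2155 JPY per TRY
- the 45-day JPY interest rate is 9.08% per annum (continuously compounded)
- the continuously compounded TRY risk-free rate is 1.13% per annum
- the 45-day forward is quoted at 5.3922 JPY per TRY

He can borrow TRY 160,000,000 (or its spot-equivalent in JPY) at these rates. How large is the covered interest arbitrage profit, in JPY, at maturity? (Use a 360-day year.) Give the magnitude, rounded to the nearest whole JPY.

T = 45/360 years.
Invest the TRY and cover forward: 160,000,000 × 1.00141349805 × 5.3922 = JPY 863,971,498.27.
Convert at spot and invest in JPY: 160,000,000 × 5.2155 × 1.01141465563 = JPY 844,005,301.83.
The quoted forward overvalues TRY, so borrow JPY, buy TRY at spot, deposit the TRY at 1.13%, and sell the proceeds forward at 5.3922.
Arbitrage profit = |863,971,498.27 − 844,005,301.83| = JPY 19,966,196.

JPY 19,966,196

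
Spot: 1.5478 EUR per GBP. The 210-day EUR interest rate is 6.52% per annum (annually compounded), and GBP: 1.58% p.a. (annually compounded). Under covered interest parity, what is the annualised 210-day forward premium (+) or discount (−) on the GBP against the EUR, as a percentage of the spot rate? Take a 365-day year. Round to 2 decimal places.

T = 210/365 years.
CIP forward (EUR per GBP) = 1.5478 × 1.0370085/1.0090601 = 1.5906701.
Annualised premium = (F − S)/S × (1/T) = (1.5906701 − 1.5478)/1.5478 ÷ (210/365) = 4.81%.

+4.81%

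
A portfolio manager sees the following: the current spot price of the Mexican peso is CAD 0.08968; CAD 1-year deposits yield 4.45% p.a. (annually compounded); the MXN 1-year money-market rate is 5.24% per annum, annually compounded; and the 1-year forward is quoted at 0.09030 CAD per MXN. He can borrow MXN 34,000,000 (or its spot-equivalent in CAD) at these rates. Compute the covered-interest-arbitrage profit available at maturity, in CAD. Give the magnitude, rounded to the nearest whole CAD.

T = 1 year.
Route A — deposit MXN, sell forward: 34,000,000 × 1.052400 × 0.09030 = CAD 3,231,078.48.
Route B — convert at spot, deposit CAD: 34,000,000 × 0.08968 × 1.044500 = CAD 3,184,805.84.
The quoted forward overvalues MXN, so borrow CAD, buy MXN at spot, deposit the MXN at 5.24%, and sell the proceeds forward at 0.09030.
The gap between the two covered legs is CAD 46,273.

CAD 46,273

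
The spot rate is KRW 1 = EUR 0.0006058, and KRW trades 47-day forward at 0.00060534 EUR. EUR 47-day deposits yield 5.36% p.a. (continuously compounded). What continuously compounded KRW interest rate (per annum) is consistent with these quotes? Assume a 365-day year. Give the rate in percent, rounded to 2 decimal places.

T = 47/365 years.
By CIP, F/S equals the EUR-to-KRW growth ratio: 0.00060534/0.0006058 = 0.9992407.
EUR growth factor: e^(0.0536×47/365) = 1.0069258.
That pins the KRW growth at 1.0076909.
Take logs: ln 1.0076909 / (47/365) = 0.059499, so 5.95%.

5.95%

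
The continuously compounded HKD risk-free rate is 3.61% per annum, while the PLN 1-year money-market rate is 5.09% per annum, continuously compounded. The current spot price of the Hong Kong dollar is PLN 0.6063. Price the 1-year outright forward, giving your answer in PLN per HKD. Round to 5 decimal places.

T = 1 year.
Growth of 1 PLN over T: e^(0.0509×1) = 1.0522177.
HKD accumulates by e^(0.0361×1) = 1.0367595.
So F = 0.6063 × 1.0522177 / 1.0367595 = 0.6153400 (PLN/HKD).

0.61534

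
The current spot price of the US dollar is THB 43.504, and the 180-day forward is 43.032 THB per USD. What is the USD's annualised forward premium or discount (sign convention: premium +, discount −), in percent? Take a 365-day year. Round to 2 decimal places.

-2.20%

T = 180/365 years.
USD trades forward at -1.08496% vs spot over the period.
Per annum: -0.0108496 / (180/365) = -0.022001 = -2.20%.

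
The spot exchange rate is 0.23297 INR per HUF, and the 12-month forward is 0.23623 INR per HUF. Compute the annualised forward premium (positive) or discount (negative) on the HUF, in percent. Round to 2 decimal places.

+1.40%

T = 1 year.
(F − S)/S = (0.23623 − 0.23297)/0.23297 = 0.0139932.
×(1/T) gives 1.40% p.a.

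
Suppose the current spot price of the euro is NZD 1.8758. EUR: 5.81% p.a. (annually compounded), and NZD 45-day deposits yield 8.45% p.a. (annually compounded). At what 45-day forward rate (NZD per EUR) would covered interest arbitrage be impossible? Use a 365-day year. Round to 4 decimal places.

1.8815

T = 45/365 years.
Growth of 1 NZD over T: (1 + 0.0845)^(45/365) = 1.0100512.
Growth of 1 EUR over T: (1 + 0.0581)^(45/365) = 1.0069869.
Forward (NZD per EUR) = 1.8758 × 1.0100512 / 1.0069869 = 1.881508.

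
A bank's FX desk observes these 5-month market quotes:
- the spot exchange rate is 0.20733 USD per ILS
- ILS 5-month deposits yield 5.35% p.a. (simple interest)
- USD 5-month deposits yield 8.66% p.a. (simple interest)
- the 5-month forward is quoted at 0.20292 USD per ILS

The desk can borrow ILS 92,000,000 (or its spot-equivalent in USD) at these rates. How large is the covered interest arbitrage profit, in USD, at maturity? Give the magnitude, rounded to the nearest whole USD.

USD 677,831

T = 5/12 years.
Route A — deposit ILS, sell forward: 92,000,000 × 1.0222916667 × 0.20292 = USD 19,084,795.10.
Route B — convert at spot, deposit USD: 92,000,000 × 0.20733 × 1.0360833333 = USD 19,762,626.49.
The quoted forward undervalues ILS, so borrow ILS, convert to USD at spot, deposit the USD at 8.66%, and buy ILS forward at 0.20292 to cover the loan.
Profit = 19,762,626.49 − 19,084,795.10 = USD 677,831.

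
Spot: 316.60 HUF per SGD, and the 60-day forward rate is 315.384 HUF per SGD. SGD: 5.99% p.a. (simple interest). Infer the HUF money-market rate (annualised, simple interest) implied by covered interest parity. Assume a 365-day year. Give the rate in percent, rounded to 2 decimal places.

3.63%

T = 60/365 years.
By CIP, F/S equals the HUF-to-SGD growth ratio: 315.384/316.6 = 0.9961592.
The SGD side grows by 1 + 0.0599×60/365 = 1.0098466.
That pins the HUF growth at 1.005968.
(1.005968 − 1)/T = 0.036305, i.e. 3.63%.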